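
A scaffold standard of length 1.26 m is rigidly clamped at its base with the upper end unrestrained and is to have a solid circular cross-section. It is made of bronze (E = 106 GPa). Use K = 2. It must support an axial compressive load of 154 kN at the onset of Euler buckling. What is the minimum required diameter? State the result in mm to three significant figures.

L_e = K·L = 2 × 1.26 = 2.520 m
Required I = P_cr·L_e²/(π²E) = 1.540×10^5 × 2.520² / (π² × 1.06×10^11) = 9.348×10^-7 m⁴
I_req = 9.348×10^5 mm⁴
Solid circle: I = πd⁴/64  ⇒  d = (64I/π)^(1/4) = (64×9.348×10^5/π)^(1/4) = 66.1 mm

d ≈ 66.1 mm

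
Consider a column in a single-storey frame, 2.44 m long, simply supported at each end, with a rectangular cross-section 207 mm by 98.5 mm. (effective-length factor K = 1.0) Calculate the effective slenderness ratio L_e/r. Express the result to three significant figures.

For a rectangle r_min = b/√12 = 98.5/√12 = 28.43 mm
L_e = K·L = 1 × 2.44 m = 2.440 m = 2440.0 mm
λ = L_e / r_min = 2440.0 / 28.43 = 85.8

λ ≈ 85.8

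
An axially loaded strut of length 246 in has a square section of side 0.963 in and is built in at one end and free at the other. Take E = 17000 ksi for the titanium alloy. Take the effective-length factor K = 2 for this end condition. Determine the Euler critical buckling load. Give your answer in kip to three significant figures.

I = a⁴/12 = 0.963⁴/12 = 7.167×10^-2 in⁴
Effective length L_e = K·L = 2 × 246 = 492.0 in
P_cr = π²EI / L_e² = π² × 17000×10³ × 7.167×10^-2 / 492.0² = 49.68 lb

P_cr ≈ 0.0497 kip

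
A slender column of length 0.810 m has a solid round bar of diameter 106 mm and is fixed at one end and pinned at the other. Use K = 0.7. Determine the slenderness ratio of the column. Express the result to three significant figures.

I = πd⁴/64 = π×106⁴/64 = 6.197×10^6 mm⁴
A = 8.825×10^3 mm²;  r_min = √(I/A) = √(6.197×10^6/8.825×10^3) = 26.50 mm
L_e = K·L = 0.7 × 0.810 m = 0.5670 m = 567.00 mm
λ = L_e / r_min = 567.00 / 26.50 = 21.4

λ ≈ 21.4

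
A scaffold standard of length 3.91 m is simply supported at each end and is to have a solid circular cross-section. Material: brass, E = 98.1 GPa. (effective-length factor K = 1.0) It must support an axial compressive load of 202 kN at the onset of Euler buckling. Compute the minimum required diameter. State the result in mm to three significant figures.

L_e = K·L = 1 × 3.91 = 3.910 m
Required I = P_cr·L_e²/(π²E) = 2.020×10^5 × 3.910² / (π² × 9.81×10^10) = 3.190×10^-6 m⁴
I_req = 3.190×10^6 mm⁴
Solid circle: I = πd⁴/64  ⇒  d = (64I/π)^(1/4) = (64×3.190×10^6/π)^(1/4) = 89.8 mm

d ≈ 89.8 mm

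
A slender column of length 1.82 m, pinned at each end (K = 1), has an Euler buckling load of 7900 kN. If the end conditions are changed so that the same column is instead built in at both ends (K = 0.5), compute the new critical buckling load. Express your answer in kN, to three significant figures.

P_cr ∝ 1/K², so P_cr,new = P_cr,old × (K_old/K_new)² = 7900 × (1/0.5)²
= 7900 × 4.000 = 31600 kN

P_cr ≈ 31600 kN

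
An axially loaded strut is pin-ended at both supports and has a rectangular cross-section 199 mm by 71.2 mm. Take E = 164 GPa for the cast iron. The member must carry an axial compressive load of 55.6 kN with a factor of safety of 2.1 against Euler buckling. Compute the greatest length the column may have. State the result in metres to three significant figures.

Buckling occurs about the weak axis: I_min = h·b³/12 with b = 71.2 mm (the shorter side).
I_min = 199×71.2³/12 = 5.986×10^6 mm⁴
I = 5.986×10^-6 m⁴
Required critical load P_cr = n·P = 2.1 × 55.6 = 116.8 kN = 1.168×10^5 N
From P_cr = π²EI/(K·L)²:  L = (1/K)·√(π²EI/P_cr) = (1/1)·√(π²×1.64×10^11×5.986×10^-6/1.168×10^5)
L = 9.11 m

L_max ≈ 9.11 m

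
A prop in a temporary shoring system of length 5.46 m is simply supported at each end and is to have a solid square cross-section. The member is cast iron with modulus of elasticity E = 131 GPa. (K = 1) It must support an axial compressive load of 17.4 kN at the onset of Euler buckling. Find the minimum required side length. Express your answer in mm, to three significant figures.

a ≈ 46.8 mm

L_e = K·L = 1 × 5.46 = 5.460 m
Required I = P_cr·L_e²/(π²E) = 1.740×10^4 × 5.460² / (π² × 1.31×10^11) = 4.012×10^-7 m⁴
I_req = 4.012×10^5 mm⁴
Solid square: I = a⁴/12  ⇒  a = (12I)^(1/4) = (12×4.012×10^5)^(1/4) = 46.8 mm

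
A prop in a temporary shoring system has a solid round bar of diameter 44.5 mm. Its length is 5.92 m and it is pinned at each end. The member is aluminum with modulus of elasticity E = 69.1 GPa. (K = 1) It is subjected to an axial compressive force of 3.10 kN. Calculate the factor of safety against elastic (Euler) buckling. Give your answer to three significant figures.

n ≈ 1.21

I = πd⁴/64 = π×44.5⁴/64 = 1.925×10^5 mm⁴
I = 1.925×10^5 mm⁴ = 1.925×10^-7 m⁴
Effective length L_e = K·L = 1 × 5.92 = 5.920 m
P_cr = π²EI / L_e² = π² × 69.1×10⁹ × 1.925×10^-7 / 5.920² = 3.746×10^3 N
Factor of safety n = P_cr / P = 3.7458 / 3.10 = 1.21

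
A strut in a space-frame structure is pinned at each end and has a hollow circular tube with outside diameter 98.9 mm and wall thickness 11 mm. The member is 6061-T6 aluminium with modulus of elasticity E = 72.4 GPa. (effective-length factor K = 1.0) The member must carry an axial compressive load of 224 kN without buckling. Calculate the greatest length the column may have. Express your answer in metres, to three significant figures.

Inner diameter d_i = 98.9 − 2×11 = 76.90 mm
I = π(d_o⁴ − d_i⁴)/64 = π(98.9⁴ − 76.90⁴)/64 = 2.980×10^6 mm⁴
I = 2.980×10^-6 m⁴
At the buckling limit P_cr = P = 2.240×10^5 N
From P_cr = π²EI/(K·L)²:  L = (1/K)·√(π²EI/P_cr) = (1/1)·√(π²×7.24×10^10×2.980×10^-6/2.240×10^5)
L = 3.08 m

L_max ≈ 3.08 m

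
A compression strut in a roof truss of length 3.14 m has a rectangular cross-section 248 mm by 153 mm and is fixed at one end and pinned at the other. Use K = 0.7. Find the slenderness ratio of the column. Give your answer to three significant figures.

For a rectangle r_min = b/√12 = 153/√12 = 44.17 mm
L_e = K·L = 0.7 × 3.14 m = 2.198 m = 2198.0 mm
λ = L_e / r_min = 2198.0 / 44.17 = 49.8

λ ≈ 49.8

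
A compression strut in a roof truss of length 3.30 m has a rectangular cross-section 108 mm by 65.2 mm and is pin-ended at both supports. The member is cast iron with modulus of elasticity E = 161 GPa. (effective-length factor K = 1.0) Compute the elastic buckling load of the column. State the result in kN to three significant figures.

Buckling occurs about the weak axis: I_min = h·b³/12 with b = 65.2 mm (the shorter side).
I_min = 108×65.2³/12 = 2.495×10^6 mm⁴
I = 2.495×10^6 mm⁴ = 2.495×10^-6 m⁴
Effective length L_e = K·L = 1 × 3.30 = 3.300 m
P_cr = π²EI / L_e² = π² × 161×10⁹ × 2.495×10^-6 / 3.300² = 3.640×10^5 N

P_cr ≈ 364 kN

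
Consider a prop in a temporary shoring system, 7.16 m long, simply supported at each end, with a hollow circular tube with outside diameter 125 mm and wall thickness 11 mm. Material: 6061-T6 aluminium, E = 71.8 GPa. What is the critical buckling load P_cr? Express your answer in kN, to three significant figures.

Inner diameter d_i = 125 − 2×11 = 103.0 mm
I = π(d_o⁴ − d_i⁴)/64 = π(125⁴ − 103.0⁴)/64 = 6.459×10^6 mm⁴
I = 6.459×10^6 mm⁴ = 6.459×10^-6 m⁴
Effective length L_e = K·L = 1 × 7.16 = 7.160 m
P_cr = π²EI / L_e² = π² × 71.8×10⁹ × 6.459×10^-6 / 7.160² = 8.929×10^4 N

P_cr ≈ 89.3 kN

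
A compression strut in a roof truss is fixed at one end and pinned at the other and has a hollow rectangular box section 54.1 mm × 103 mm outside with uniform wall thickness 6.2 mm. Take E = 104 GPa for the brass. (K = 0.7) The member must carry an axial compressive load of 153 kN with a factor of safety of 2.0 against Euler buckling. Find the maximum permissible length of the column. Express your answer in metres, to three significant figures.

Inner dimensions: h_i = 103 − 2×6.2 = 90.60 mm, b_i = 54.1 − 2×6.2 = 41.70 mm
Weak-axis I_min = (h_o·b_o³ − h_i·b_i³)/12 with b_o = 54.1, b_i = 41.70 mm (shorter outer/inner sides).
I_min = (103×54.1³ − 90.60×41.70³)/12 = 8.116×10^5 mm⁴
I = 8.116×10^-7 m⁴
Required critical load P_cr = n·P = 2.0 × 153 = 306.0 kN = 3.060×10^5 N
From P_cr = π²EI/(K·L)²:  L = (1/K)·√(π²EI/P_cr) = (1/0.7)·√(π²×1.04×10^11×8.116×10^-7/3.060×10^5)
L = 2.36 m

L_max ≈ 2.36 m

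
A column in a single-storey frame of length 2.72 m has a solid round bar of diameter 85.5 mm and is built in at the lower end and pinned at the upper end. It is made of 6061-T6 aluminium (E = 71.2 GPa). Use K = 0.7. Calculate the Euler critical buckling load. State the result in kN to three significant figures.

I = πd⁴/64 = π×85.5⁴/64 = 2.623×10^6 mm⁴
I = 2.623×10^6 mm⁴ = 2.623×10^-6 m⁴
Effective length L_e = K·L = 0.7 × 2.72 = 1.904 m
P_cr = π²EI / L_e² = π² × 71.2×10⁹ × 2.623×10^-6 / 1.904² = 5.085×10^5 N

P_cr ≈ 508 kN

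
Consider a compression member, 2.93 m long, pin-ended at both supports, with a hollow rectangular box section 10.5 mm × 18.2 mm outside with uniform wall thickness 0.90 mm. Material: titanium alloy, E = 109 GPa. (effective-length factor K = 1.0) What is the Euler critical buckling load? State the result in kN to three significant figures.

Inner dimensions: h_i = 18.2 − 2×0.90 = 16.40 mm, b_i = 10.5 − 2×0.90 = 8.700 mm
Weak-axis I_min = (h_o·b_o³ − h_i·b_i³)/12 with b_o = 10.5, b_i = 8.700 mm (shorter outer/inner sides).
I_min = (18.2×10.5³ − 16.40×8.700³)/12 = 855.8 mm⁴
I = 855.8 mm⁴ = 8.558×10^-10 m⁴
Effective length L_e = K·L = 1 × 2.93 = 2.930 m
P_cr = π²EI / L_e² = π² × 109×10⁹ × 8.558×10^-10 / 2.930² = 107.2 N

P_cr ≈ 0.107 kN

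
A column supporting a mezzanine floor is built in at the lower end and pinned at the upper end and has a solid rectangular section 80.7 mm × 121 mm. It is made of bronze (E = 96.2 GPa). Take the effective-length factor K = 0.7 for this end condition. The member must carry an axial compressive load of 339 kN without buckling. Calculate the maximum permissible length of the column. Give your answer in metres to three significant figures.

L_max ≈ 5.50 m

Buckling occurs about the weak axis: I_min = h·b³/12 with b = 80.7 mm (the shorter side).
I_min = 121×80.7³/12 = 5.299×10^6 mm⁴
I = 5.299×10^-6 m⁴
At the buckling limit P_cr = P = 3.390×10^5 N
From P_cr = π²EI/(K·L)²:  L = (1/K)·√(π²EI/P_cr) = (1/0.7)·√(π²×9.62×10^10×5.299×10^-6/3.390×10^5)
L = 5.50 m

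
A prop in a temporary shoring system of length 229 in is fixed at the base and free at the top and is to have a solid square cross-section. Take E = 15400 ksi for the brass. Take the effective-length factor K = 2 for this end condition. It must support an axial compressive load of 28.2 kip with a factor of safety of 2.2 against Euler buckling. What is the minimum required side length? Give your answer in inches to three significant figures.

Required P_cr = n·P = 2.2 × 28.2 = 62.04 kip
L_e = K·L = 2 × 229 = 458.0 in
Required I = P_cr·L_e²/(π²E) = 6.204×10^4 × 458.0² / (π² × 1.54×10^7) = 85.62 in⁴
Solid square: I = a⁴/12  ⇒  a = (12I)^(1/4) = (12×85.62)^(1/4) = 5.66 in

a ≈ 5.66 in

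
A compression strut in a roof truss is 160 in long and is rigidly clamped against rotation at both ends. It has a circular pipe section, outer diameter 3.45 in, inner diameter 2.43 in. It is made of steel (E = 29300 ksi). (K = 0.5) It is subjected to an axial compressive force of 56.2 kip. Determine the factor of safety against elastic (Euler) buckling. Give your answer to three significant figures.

n ≈ 4.22

d_o = 3.45 in, d_i = 2.43 in
I = π(d_o⁴ − d_i⁴)/64 = π(3.45⁴ − 2.430⁴)/64 = 5.243 in⁴
Effective length L_e = K·L = 0.5 × 160 = 80.00 in
P_cr = π²EI / L_e² = π² × 29300×10³ × 5.243 / 80.00² = 2.369×10^5 lb
Factor of safety n = P_cr / P = 236.88 / 56.2 = 4.22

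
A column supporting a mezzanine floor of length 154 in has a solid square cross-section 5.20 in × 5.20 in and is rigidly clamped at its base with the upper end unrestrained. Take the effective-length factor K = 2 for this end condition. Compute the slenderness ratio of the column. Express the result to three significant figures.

I = a⁴/12 = 5.20⁴/12 = 60.93 in⁴
A = 27.04 in²;  r_min = √(I/A) = √(60.93/27.04) = 1.501 in
L_e = K·L = 2 × 154 = 308.0 in
λ = L_e / r_min = 308.00 / 1.501 = 205

λ ≈ 205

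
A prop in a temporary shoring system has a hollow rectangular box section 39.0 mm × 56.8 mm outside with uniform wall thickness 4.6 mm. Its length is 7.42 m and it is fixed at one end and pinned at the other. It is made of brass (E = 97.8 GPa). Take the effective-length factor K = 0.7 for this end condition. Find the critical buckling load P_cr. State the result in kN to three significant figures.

P_cr ≈ 6.29 kN

Inner dimensions: h_i = 56.8 − 2×4.6 = 47.60 mm, b_i = 39.0 − 2×4.6 = 29.80 mm
Weak-axis I_min = (h_o·b_o³ − h_i·b_i³)/12 with b_o = 39.0, b_i = 29.80 mm (shorter outer/inner sides).
I_min = (56.8×39.0³ − 47.60×29.80³)/12 = 1.758×10^5 mm⁴
I = 1.758×10^5 mm⁴ = 1.758×10^-7 m⁴
Effective length L_e = K·L = 0.7 × 7.42 = 5.194 m
P_cr = π²EI / L_e² = π² × 97.8×10⁹ × 1.758×10^-7 / 5.194² = 6.290×10^3 N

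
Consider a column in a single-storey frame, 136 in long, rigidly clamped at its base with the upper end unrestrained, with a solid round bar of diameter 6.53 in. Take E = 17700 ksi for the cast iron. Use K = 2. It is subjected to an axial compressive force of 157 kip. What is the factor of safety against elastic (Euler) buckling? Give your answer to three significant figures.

n ≈ 1.34

I = πd⁴/64 = π×6.53⁴/64 = 89.25 in⁴
Effective length L_e = K·L = 2 × 136 = 272.0 in
P_cr = π²EI / L_e² = π² × 17700×10³ × 89.25 / 272.0² = 2.107×10^5 lb
Factor of safety n = P_cr / P = 210.75 / 157 = 1.34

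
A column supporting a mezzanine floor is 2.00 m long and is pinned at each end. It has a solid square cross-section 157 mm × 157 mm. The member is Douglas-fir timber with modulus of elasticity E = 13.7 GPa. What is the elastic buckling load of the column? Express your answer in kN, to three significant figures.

P_cr ≈ 1710 kN

I = a⁴/12 = 157⁴/12 = 5.063×10^7 mm⁴
I = 5.063×10^7 mm⁴ = 5.063×10^-5 m⁴
Effective length L_e = K·L = 1 × 2.00 = 2.000 m
P_cr = π²EI / L_e² = π² × 13.7×10⁹ × 5.063×10^-5 / 2.000² = 1.712×10^6 N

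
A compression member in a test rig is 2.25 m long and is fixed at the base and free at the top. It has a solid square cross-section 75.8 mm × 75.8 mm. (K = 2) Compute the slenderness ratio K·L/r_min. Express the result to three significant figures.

λ ≈ 206

I = a⁴/12 = 75.8⁴/12 = 2.751×10^6 mm⁴
A = 5.746×10^3 mm²;  r_min = √(I/A) = √(2.751×10^6/5.746×10^3) = 21.88 mm
L_e = K·L = 2 × 2.25 m = 4.500 m = 4500.0 mm
λ = L_e / r_min = 4500.0 / 21.88 = 206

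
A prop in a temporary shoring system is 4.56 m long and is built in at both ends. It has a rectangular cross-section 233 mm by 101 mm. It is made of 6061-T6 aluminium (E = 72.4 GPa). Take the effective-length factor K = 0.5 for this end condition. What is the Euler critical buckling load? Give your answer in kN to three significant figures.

Buckling occurs about the weak axis: I_min = h·b³/12 with b = 101 mm (the shorter side).
I_min = 233×101³/12 = 2.001×10^7 mm⁴
I = 2.001×10^7 mm⁴ = 2.001×10^-5 m⁴
Effective length L_e = K·L = 0.5 × 4.56 = 2.280 m
P_cr = π²EI / L_e² = π² × 72.4×10⁹ × 2.001×10^-5 / 2.280² = 2.750×10^6 N

P_cr ≈ 2750 kN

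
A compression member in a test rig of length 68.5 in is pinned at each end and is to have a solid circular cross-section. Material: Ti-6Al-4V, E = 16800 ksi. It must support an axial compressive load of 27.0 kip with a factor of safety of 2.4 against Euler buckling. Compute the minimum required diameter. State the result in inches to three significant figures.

Required P_cr = n·P = 2.4 × 27.0 = 64.80 kip
L_e = K·L = 1 × 68.5 = 68.50 in
Required I = P_cr·L_e²/(π²E) = 6.480×10^4 × 68.50² / (π² × 1.68×10^7) = 1.834 in⁴
Solid circle: I = πd⁴/64  ⇒  d = (64I/π)^(1/4) = (64×1.834/π)^(1/4) = 2.47 in

d ≈ 2.47 in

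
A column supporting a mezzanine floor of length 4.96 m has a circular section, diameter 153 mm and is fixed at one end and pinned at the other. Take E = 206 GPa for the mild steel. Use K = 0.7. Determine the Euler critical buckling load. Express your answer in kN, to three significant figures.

I = πd⁴/64 = π×153⁴/64 = 2.690×10^7 mm⁴
I = 2.690×10^7 mm⁴ = 2.690×10^-5 m⁴
Effective length L_e = K·L = 0.7 × 4.96 = 3.472 m
P_cr = π²EI / L_e² = π² × 206×10⁹ × 2.690×10^-5 / 3.472² = 4.537×10^6 N

P_cr ≈ 4540 kN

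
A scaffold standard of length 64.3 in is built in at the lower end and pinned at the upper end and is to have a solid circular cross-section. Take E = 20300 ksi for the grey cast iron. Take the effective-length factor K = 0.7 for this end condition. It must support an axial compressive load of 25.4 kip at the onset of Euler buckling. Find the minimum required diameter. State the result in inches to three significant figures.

L_e = K·L = 0.7 × 64.3 = 45.01 in
Required I = P_cr·L_e²/(π²E) = 2.540×10^4 × 45.01² / (π² × 2.03×10^7) = 0.2568 in⁴
Solid circle: I = πd⁴/64  ⇒  d = (64I/π)^(1/4) = (64×0.2568/π)^(1/4) = 1.51 in

d ≈ 1.51 in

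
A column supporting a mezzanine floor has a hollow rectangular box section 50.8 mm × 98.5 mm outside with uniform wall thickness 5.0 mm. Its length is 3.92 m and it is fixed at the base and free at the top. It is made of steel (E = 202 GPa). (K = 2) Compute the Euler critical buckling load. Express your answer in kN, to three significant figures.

P_cr ≈ 18.7 kN

Inner dimensions: h_i = 98.5 − 2×5.0 = 88.50 mm, b_i = 50.8 − 2×5.0 = 40.80 mm
Weak-axis I_min = (h_o·b_o³ − h_i·b_i³)/12 with b_o = 50.8, b_i = 40.80 mm (shorter outer/inner sides).
I_min = (98.5×50.8³ − 88.50×40.80³)/12 = 5.752×10^5 mm⁴
I = 5.752×10^5 mm⁴ = 5.752×10^-7 m⁴
Effective length L_e = K·L = 2 × 3.92 = 7.840 m
P_cr = π²EI / L_e² = π² × 202×10⁹ × 5.752×10^-7 / 7.840² = 1.866×10^4 N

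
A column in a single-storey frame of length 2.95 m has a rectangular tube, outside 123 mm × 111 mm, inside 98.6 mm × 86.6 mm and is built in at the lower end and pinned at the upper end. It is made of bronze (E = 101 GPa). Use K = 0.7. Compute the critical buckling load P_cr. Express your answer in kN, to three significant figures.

P_cr ≈ 2030 kN

Weak-axis I_min = (h_o·b_o³ − h_i·b_i³)/12 with b_o = 111, b_i = 86.60 mm (shorter outer/inner sides).
I_min = (123×111³ − 98.60×86.60³)/12 = 8.682×10^6 mm⁴
I = 8.682×10^6 mm⁴ = 8.682×10^-6 m⁴
Effective length L_e = K·L = 0.7 × 2.95 = 2.065 m
P_cr = π²EI / L_e² = π² × 101×10⁹ × 8.682×10^-6 / 2.065² = 2.030×10^6 N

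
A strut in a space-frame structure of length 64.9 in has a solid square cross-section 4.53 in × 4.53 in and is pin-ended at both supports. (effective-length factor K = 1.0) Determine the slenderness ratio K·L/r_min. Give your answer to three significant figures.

For a square r = a/√12 = 4.53/√12 = 1.308 in
L_e = K·L = 1 × 64.9 = 64.90 in
λ = L_e / r_min = 64.900 / 1.308 = 49.6

λ ≈ 49.6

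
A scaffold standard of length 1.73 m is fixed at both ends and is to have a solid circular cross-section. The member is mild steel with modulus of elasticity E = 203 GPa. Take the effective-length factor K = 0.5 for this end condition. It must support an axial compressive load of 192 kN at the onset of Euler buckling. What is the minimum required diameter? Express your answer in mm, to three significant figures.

L_e = K·L = 0.5 × 1.73 = 0.8650 m
Required I = P_cr·L_e²/(π²E) = 1.920×10^5 × 0.8650² / (π² × 2.03×10^11) = 7.170×10^-8 m⁴
I_req = 7.170×10^4 mm⁴
Solid circle: I = πd⁴/64  ⇒  d = (64I/π)^(1/4) = (64×7.170×10^4/π)^(1/4) = 34.8 mm

d ≈ 34.8 mm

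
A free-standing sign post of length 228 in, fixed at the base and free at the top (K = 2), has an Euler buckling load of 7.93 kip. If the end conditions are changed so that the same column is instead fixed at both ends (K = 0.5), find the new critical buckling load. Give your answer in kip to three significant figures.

P_cr ∝ 1/K², so P_cr,new = P_cr,old × (K_old/K_new)² = 7.93 × (2/0.5)²
= 7.93 × 16.00 = 127 kip

P_cr ≈ 127 kip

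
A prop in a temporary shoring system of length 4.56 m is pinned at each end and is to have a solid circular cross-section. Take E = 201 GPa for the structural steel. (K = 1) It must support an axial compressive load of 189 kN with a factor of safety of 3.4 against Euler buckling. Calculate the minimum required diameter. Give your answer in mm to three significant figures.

d ≈ 108 mm

Required P_cr = n·P = 3.4 × 189 = 642.6 kN
L_e = K·L = 1 × 4.56 = 4.560 m
Required I = P_cr·L_e²/(π²E) = 6.426×10^5 × 4.560² / (π² × 2.01×10^11) = 6.736×10^-6 m⁴
I_req = 6.736×10^6 mm⁴
Solid circle: I = πd⁴/64  ⇒  d = (64I/π)^(1/4) = (64×6.736×10^6/π)^(1/4) = 108 mm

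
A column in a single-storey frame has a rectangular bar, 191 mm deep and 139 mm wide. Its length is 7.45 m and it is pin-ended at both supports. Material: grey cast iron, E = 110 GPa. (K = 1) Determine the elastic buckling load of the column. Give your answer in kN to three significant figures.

Buckling occurs about the weak axis: I_min = h·b³/12 with b = 139 mm (the shorter side).
I_min = 191×139³/12 = 4.275×10^7 mm⁴
I = 4.275×10^7 mm⁴ = 4.275×10^-5 m⁴
Effective length L_e = K·L = 1 × 7.45 = 7.450 m
P_cr = π²EI / L_e² = π² × 110×10⁹ × 4.275×10^-5 / 7.450² = 8.361×10^5 N

P_cr ≈ 836 kN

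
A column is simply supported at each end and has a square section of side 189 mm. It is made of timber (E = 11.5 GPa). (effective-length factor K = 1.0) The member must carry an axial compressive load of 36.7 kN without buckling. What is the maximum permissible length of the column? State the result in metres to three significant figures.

L_max ≈ 18.1 m

I = a⁴/12 = 189⁴/12 = 1.063×10^8 mm⁴
I = 1.063×10^-4 m⁴
At the buckling limit P_cr = P = 3.670×10^4 N
From P_cr = π²EI/(K·L)²:  L = (1/K)·√(π²EI/P_cr) = (1/1)·√(π²×1.15×10^10×1.063×10^-4/3.670×10^4)
L = 18.1 m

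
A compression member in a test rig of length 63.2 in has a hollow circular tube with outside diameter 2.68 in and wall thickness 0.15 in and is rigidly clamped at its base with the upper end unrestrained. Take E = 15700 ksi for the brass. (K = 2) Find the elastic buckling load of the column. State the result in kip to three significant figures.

P_cr ≈ 9.28 kip

Inner diameter d_i = 2.68 − 2×0.15 = 2.380 in
I = π(d_o⁴ − d_i⁴)/64 = π(2.68⁴ − 2.380⁴)/64 = 0.9573 in⁴
Effective length L_e = K·L = 2 × 63.2 = 126.4 in
P_cr = π²EI / L_e² = π² × 15700×10³ × 0.9573 / 126.4² = 9.284×10^3 lb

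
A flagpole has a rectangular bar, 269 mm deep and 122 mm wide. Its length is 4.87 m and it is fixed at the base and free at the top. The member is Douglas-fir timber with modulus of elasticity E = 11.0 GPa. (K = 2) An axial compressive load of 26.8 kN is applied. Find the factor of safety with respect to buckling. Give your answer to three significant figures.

n ≈ 1.74

Buckling occurs about the weak axis: I_min = h·b³/12 with b = 122 mm (the shorter side).
I_min = 269×122³/12 = 4.071×10^7 mm⁴
I = 4.071×10^7 mm⁴ = 4.071×10^-5 m⁴
Effective length L_e = K·L = 2 × 4.87 = 9.740 m
P_cr = π²EI / L_e² = π² × 11.0×10⁹ × 4.071×10^-5 / 9.740² = 4.658×10^4 N
Factor of safety n = P_cr / P = 46.583 / 26.8 = 1.74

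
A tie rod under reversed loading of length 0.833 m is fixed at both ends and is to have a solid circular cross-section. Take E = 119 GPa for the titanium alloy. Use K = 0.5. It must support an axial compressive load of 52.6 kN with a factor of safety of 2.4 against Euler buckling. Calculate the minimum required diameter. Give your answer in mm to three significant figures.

d ≈ 24.8 mm

Required P_cr = n·P = 2.4 × 52.6 = 126.2 kN
L_e = K·L = 0.5 × 0.833 = 0.4165 m
Required I = P_cr·L_e²/(π²E) = 1.262×10^5 × 0.4165² / (π² × 1.19×10^11) = 1.865×10^-8 m⁴
I_req = 1.865×10^4 mm⁴
Solid circle: I = πd⁴/64  ⇒  d = (64I/π)^(1/4) = (64×1.865×10^4/π)^(1/4) = 24.8 mm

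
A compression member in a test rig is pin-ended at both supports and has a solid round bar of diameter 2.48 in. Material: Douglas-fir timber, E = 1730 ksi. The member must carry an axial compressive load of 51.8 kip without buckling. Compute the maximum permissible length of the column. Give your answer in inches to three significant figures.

I = πd⁴/64 = π×2.48⁴/64 = 1.857 in⁴
At the buckling limit P_cr = P = 5.180×10^4 lb
From P_cr = π²EI/(K·L)²:  L = (1/K)·√(π²EI/P_cr) = (1/1)·√(π²×1.73×10^6×1.857/5.180×10^4)
L = 24.7 in

L_max ≈ 24.7 in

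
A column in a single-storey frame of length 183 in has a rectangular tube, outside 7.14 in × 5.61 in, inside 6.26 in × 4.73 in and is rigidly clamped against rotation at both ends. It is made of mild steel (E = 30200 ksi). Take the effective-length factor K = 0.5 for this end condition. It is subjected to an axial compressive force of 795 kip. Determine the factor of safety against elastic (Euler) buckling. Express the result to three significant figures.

Weak-axis I_min = (h_o·b_o³ − h_i·b_i³)/12 with b_o = 5.61, b_i = 4.730 in (shorter outer/inner sides).
I_min = (7.14×5.61³ − 6.260×4.730³)/12 = 49.85 in⁴
Effective length L_e = K·L = 0.5 × 183 = 91.50 in
P_cr = π²EI / L_e² = π² × 30200×10³ × 49.85 / 91.50² = 1.775×10^6 lb
Factor of safety n = P_cr / P = 1774.6 / 795 = 2.23

n ≈ 2.23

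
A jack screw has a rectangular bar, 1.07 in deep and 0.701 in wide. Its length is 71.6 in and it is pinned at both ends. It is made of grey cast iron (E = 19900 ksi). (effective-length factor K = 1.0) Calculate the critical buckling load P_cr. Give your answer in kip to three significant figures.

Buckling occurs about the weak axis: I_min = h·b³/12 with b = 0.701 in (the shorter side).
I_min = 1.07×0.701³/12 = 3.072×10^-2 in⁴
Effective length L_e = K·L = 1 × 71.6 = 71.60 in
P_cr = π²EI / L_e² = π² × 19900×10³ × 3.072×10^-2 / 71.60² = 1.177×10^3 lb

P_cr ≈ 1.18 kip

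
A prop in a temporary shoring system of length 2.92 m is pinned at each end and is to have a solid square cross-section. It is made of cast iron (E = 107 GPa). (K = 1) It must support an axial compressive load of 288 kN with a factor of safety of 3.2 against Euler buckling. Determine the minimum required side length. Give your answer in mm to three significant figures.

a ≈ 97.2 mm

Required P_cr = n·P = 3.2 × 288 = 921.6 kN
L_e = K·L = 1 × 2.92 = 2.920 m
Required I = P_cr·L_e²/(π²E) = 9.216×10^5 × 2.920² / (π² × 1.07×10^11) = 7.441×10^-6 m⁴
I_req = 7.441×10^6 mm⁴
Solid square: I = a⁴/12  ⇒  a = (12I)^(1/4) = (12×7.441×10^6)^(1/4) = 97.2 mm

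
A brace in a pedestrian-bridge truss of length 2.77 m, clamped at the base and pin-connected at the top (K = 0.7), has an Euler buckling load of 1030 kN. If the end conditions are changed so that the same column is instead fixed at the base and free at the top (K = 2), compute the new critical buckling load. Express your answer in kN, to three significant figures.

P_cr ∝ 1/K², so P_cr,new = P_cr,old × (K_old/K_new)² = 1030 × (0.7/2)²
= 1030 × 0.1225 = 126 kN

P_cr ≈ 126 kN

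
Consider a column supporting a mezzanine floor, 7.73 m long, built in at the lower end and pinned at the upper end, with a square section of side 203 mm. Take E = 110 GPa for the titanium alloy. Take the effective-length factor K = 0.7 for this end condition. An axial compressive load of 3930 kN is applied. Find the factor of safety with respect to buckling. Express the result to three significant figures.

I = a⁴/12 = 203⁴/12 = 1.415×10^8 mm⁴
I = 1.415×10^8 mm⁴ = 1.415×10^-4 m⁴
Effective length L_e = K·L = 0.7 × 7.73 = 5.411 m
P_cr = π²EI / L_e² = π² × 110×10⁹ × 1.415×10^-4 / 5.411² = 5.247×10^6 N
Factor of safety n = P_cr / P = 5247.4 / 3930 = 1.34

n ≈ 1.34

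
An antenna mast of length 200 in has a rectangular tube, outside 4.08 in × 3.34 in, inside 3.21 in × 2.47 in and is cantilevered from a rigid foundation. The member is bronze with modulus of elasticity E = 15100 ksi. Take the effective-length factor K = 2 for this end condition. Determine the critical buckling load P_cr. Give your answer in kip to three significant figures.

Weak-axis I_min = (h_o·b_o³ − h_i·b_i³)/12 with b_o = 3.34, b_i = 2.470 in (shorter outer/inner sides).
I_min = (4.08×3.34³ − 3.210×2.470³)/12 = 8.637 in⁴
Effective length L_e = K·L = 2 × 200 = 400.0 in
P_cr = π²EI / L_e² = π² × 15100×10³ × 8.637 / 400.0² = 8.045×10^3 lb

P_cr ≈ 8.05 kip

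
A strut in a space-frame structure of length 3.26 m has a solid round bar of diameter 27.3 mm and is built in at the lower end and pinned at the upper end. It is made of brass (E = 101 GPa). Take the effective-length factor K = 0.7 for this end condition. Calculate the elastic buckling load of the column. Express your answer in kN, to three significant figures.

P_cr ≈ 5.22 kN

I = πd⁴/64 = π×27.3⁴/64 = 2.727×10^4 mm⁴
I = 2.727×10^4 mm⁴ = 2.727×10^-8 m⁴
Effective length L_e = K·L = 0.7 × 3.26 = 2.282 m
P_cr = π²EI / L_e² = π² × 101×10⁹ × 2.727×10^-8 / 2.282² = 5.219×10^3 N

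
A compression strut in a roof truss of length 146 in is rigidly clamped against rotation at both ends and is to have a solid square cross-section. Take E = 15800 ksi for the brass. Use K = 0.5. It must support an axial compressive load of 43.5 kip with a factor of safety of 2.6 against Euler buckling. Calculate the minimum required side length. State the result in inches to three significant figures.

a ≈ 2.61 in

Required P_cr = n·P = 2.6 × 43.5 = 113.1 kip
L_e = K·L = 0.5 × 146 = 73.00 in
Required I = P_cr·L_e²/(π²E) = 1.131×10^5 × 73.00² / (π² × 1.58×10^7) = 3.865 in⁴
Solid square: I = a⁴/12  ⇒  a = (12I)^(1/4) = (12×3.865)^(1/4) = 2.61 in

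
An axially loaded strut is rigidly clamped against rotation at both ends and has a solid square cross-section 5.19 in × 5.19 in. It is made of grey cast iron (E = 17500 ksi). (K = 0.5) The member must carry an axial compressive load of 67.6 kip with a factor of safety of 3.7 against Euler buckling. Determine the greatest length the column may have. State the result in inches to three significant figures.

L_max ≈ 409 in

I = a⁴/12 = 5.19⁴/12 = 60.46 in⁴
Required critical load P_cr = n·P = 3.7 × 67.6 = 250.1 kip = 2.501×10^5 lb
From P_cr = π²EI/(K·L)²:  L = (1/K)·√(π²EI/P_cr) = (1/0.5)·√(π²×1.75×10^7×60.46/2.501×10^5)
L = 409 in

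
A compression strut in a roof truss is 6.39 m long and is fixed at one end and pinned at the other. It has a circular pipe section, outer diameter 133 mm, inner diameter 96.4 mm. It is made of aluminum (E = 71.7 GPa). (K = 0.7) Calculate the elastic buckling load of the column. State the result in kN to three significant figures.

d_o = 133 mm, d_i = 96.4 mm
I = π(d_o⁴ − d_i⁴)/64 = π(133⁴ − 96.40⁴)/64 = 1.112×10^7 mm⁴
I = 1.112×10^7 mm⁴ = 1.112×10^-5 m⁴
Effective length L_e = K·L = 0.7 × 6.39 = 4.473 m
P_cr = π²EI / L_e² = π² × 71.7×10⁹ × 1.112×10^-5 / 4.473² = 3.933×10^5 N

P_cr ≈ 393 kN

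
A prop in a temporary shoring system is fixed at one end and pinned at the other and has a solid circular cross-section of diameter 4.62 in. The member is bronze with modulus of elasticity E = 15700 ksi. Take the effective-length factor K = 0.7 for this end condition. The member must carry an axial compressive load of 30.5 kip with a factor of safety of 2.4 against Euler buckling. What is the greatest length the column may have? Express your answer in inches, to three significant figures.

L_max ≈ 311 in

I = πd⁴/64 = π×4.62⁴/64 = 22.36 in⁴
Required critical load P_cr = n·P = 2.4 × 30.5 = 73.20 kip = 7.320×10^4 lb
From P_cr = π²EI/(K·L)²:  L = (1/K)·√(π²EI/P_cr) = (1/0.7)·√(π²×1.57×10^7×22.36/7.320×10^4)
L = 311 in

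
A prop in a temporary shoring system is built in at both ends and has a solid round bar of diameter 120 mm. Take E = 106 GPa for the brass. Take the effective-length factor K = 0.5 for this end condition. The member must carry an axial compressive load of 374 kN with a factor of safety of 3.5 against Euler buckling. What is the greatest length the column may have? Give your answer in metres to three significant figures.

L_max ≈ 5.70 m

I = πd⁴/64 = π×120⁴/64 = 1.018×10^7 mm⁴
I = 1.018×10^-5 m⁴
Required critical load P_cr = n·P = 3.5 × 374 = 1309 kN = 1.309×10^6 N
From P_cr = π²EI/(K·L)²:  L = (1/K)·√(π²EI/P_cr) = (1/0.5)·√(π²×1.06×10^11×1.018×10^-5/1.309×10^6)
L = 5.70 m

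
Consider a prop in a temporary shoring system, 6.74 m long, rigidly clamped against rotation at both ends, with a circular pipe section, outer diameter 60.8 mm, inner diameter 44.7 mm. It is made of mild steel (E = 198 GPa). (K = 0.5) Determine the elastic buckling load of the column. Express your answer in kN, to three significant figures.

P_cr ≈ 81.7 kN

d_o = 60.8 mm, d_i = 44.7 mm
I = π(d_o⁴ − d_i⁴)/64 = π(60.8⁴ − 44.70⁴)/64 = 4.748×10^5 mm⁴
I = 4.748×10^5 mm⁴ = 4.748×10^-7 m⁴
Effective length L_e = K·L = 0.5 × 6.74 = 3.370 m
P_cr = π²EI / L_e² = π² × 198×10⁹ × 4.748×10^-7 / 3.370² = 8.170×10^4 N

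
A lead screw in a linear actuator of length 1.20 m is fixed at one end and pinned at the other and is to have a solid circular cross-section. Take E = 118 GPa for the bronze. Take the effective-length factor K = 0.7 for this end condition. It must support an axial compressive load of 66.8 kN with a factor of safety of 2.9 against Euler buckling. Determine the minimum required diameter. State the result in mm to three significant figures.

Required P_cr = n·P = 2.9 × 66.8 = 193.7 kN
L_e = K·L = 0.7 × 1.20 = 0.8400 m
Required I = P_cr·L_e²/(π²E) = 1.937×10^5 × 0.8400² / (π² × 1.18×10^11) = 1.174×10^-7 m⁴
I_req = 1.174×10^5 mm⁴
Solid circle: I = πd⁴/64  ⇒  d = (64I/π)^(1/4) = (64×1.174×10^5/π)^(1/4) = 39.3 mm

d ≈ 39.3 mm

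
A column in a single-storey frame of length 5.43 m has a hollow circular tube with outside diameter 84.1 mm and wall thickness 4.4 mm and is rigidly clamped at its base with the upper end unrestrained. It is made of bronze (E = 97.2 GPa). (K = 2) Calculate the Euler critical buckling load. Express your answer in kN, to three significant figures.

P_cr ≈ 7.14 kN

Inner diameter d_i = 84.1 − 2×4.4 = 75.30 mm
I = π(d_o⁴ − d_i⁴)/64 = π(84.1⁴ − 75.30⁴)/64 = 8.774×10^5 mm⁴
I = 8.774×10^5 mm⁴ = 8.774×10^-7 m⁴
Effective length L_e = K·L = 2 × 5.43 = 10.86 m
P_cr = π²EI / L_e² = π² × 97.2×10⁹ × 8.774×10^-7 / 10.86² = 7.137×10^3 N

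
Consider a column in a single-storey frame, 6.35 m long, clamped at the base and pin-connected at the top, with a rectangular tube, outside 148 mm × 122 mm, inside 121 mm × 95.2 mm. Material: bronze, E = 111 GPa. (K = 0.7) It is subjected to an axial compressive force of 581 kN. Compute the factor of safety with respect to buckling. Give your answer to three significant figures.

Weak-axis I_min = (h_o·b_o³ − h_i·b_i³)/12 with b_o = 122, b_i = 95.20 mm (shorter outer/inner sides).
I_min = (148×122³ − 121.0×95.20³)/12 = 1.370×10^7 mm⁴
I = 1.370×10^7 mm⁴ = 1.370×10^-5 m⁴
Effective length L_e = K·L = 0.7 × 6.35 = 4.445 m
P_cr = π²EI / L_e² = π² × 111×10⁹ × 1.370×10^-5 / 4.445² = 7.594×10^5 N
Factor of safety n = P_cr / P = 759.38 / 581 = 1.31

n ≈ 1.31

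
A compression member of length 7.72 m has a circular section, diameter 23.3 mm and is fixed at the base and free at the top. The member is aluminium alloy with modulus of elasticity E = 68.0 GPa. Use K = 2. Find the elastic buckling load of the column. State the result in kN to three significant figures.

I = πd⁴/64 = π×23.3⁴/64 = 1.447×10^4 mm⁴
I = 1.447×10^4 mm⁴ = 1.447×10^-8 m⁴
Effective length L_e = K·L = 2 × 7.72 = 15.44 m
P_cr = π²EI / L_e² = π² × 68.0×10⁹ × 1.447×10^-8 / 15.44² = 40.73 N

P_cr ≈ 0.0407 kN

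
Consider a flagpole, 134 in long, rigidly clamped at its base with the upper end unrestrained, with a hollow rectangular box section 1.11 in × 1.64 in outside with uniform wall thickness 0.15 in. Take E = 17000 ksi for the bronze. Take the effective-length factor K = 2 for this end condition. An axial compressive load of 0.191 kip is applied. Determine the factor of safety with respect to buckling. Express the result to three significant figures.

Inner dimensions: h_i = 1.64 − 2×0.15 = 1.340 in, b_i = 1.11 − 2×0.15 = 0.8100 in
Weak-axis I_min = (h_o·b_o³ − h_i·b_i³)/12 with b_o = 1.11, b_i = 0.8100 in (shorter outer/inner sides).
I_min = (1.64×1.11³ − 1.340×0.8100³)/12 = 0.1276 in⁴
Effective length L_e = K·L = 2 × 134 = 268.0 in
P_cr = π²EI / L_e² = π² × 17000×10³ × 0.1276 / 268.0² = 298.0 lb
Factor of safety n = P_cr / P = 0.29800 / 0.191 = 1.56

n ≈ 1.56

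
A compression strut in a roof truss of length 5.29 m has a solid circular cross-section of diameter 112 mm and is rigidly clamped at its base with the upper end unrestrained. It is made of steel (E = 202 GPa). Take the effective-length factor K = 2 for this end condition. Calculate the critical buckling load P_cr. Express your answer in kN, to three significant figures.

I = πd⁴/64 = π×112⁴/64 = 7.724×10^6 mm⁴
I = 7.724×10^6 mm⁴ = 7.724×10^-6 m⁴
Effective length L_e = K·L = 2 × 5.29 = 10.58 m
P_cr = π²EI / L_e² = π² × 202×10⁹ × 7.724×10^-6 / 10.58² = 1.376×10^5 N

P_cr ≈ 138 kN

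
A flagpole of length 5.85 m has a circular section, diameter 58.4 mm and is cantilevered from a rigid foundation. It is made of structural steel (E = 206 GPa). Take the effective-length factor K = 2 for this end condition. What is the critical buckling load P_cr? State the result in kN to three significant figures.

I = πd⁴/64 = π×58.4⁴/64 = 5.710×10^5 mm⁴
I = 5.710×10^5 mm⁴ = 5.710×10^-7 m⁴
Effective length L_e = K·L = 2 × 5.85 = 11.70 m
P_cr = π²EI / L_e² = π² × 206×10⁹ × 5.710×10^-7 / 11.70² = 8.480×10^3 N

P_cr ≈ 8.48 kN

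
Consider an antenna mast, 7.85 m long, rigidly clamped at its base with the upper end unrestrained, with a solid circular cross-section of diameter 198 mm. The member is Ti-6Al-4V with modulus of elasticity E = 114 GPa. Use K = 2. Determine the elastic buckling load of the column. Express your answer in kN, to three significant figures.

I = πd⁴/64 = π×198⁴/64 = 7.545×10^7 mm⁴
I = 7.545×10^7 mm⁴ = 7.545×10^-5 m⁴
Effective length L_e = K·L = 2 × 7.85 = 15.70 m
P_cr = π²EI / L_e² = π² × 114×10⁹ × 7.545×10^-5 / 15.70² = 3.444×10^5 N

P_cr ≈ 344 kN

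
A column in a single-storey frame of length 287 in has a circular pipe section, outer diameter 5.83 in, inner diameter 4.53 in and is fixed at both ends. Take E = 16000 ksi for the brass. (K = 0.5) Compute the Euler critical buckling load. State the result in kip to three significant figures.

d_o = 5.83 in, d_i = 4.53 in
I = π(d_o⁴ − d_i⁴)/64 = π(5.83⁴ − 4.530⁴)/64 = 36.04 in⁴
Effective length L_e = K·L = 0.5 × 287 = 143.5 in
P_cr = π²EI / L_e² = π² × 16000×10³ × 36.04 / 143.5² = 2.764×10^5 lb

P_cr ≈ 276 kip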